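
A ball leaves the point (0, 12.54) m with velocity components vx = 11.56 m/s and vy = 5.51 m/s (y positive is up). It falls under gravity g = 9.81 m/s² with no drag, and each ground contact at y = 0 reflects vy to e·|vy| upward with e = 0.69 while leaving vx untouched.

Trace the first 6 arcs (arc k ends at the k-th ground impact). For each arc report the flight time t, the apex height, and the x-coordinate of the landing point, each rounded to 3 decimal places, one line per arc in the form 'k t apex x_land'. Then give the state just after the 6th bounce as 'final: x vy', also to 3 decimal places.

1 2.256 14.087 26.084
2 2.339 6.707 53.119
3 1.614 3.193 71.774
4 1.113 1.520 84.645
5 0.768 0.724 93.527
6 0.530 0.345 99.655
final: 99.655 1.794

Arc 1: start y=12.540, vy=5.510 → t=2.256, apex=14.087, x_land=26.084, impact vy=-16.625
  bounce: vy ← 0.69·16.625 = 11.471
Arc 2: start y=0.000, vy=11.471 → t=2.339, apex=6.707, x_land=53.119, impact vy=-11.471
  bounce: vy ← 0.69·11.471 = 7.915
Arc 3: start y=0.000, vy=7.915 → t=1.614, apex=3.193, x_land=71.774, impact vy=-7.915
  bounce: vy ← 0.69·7.915 = 5.462
Arc 4: start y=0.000, vy=5.462 → t=1.113, apex=1.520, x_land=84.645, impact vy=-5.462
  bounce: vy ← 0.69·5.462 = 3.768
Arc 5: start y=0.000, vy=3.768 → t=0.768, apex=0.724, x_land=93.527, impact vy=-3.768
  bounce: vy ← 0.69·3.768 = 2.600
Arc 6: start y=0.000, vy=2.600 → t=0.530, apex=0.345, x_land=99.655, impact vy=-2.600
  bounce: vy ← 0.69·2.600 = 1.794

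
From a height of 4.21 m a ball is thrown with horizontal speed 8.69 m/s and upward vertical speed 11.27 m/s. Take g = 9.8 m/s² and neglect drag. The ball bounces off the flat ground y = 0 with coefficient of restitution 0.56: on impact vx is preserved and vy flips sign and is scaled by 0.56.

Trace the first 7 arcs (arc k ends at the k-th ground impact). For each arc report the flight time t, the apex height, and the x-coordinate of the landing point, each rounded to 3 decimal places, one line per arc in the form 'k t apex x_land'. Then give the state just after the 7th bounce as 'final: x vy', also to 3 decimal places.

1 2.627 10.690 22.829
2 1.654 3.352 37.205
3 0.926 1.051 45.255
4 0.519 0.330 49.764
5 0.291 0.103 52.288
6 0.163 0.032 53.702
7 0.091 0.010 54.494
final: 54.494 0.250

Arc 1: start y=4.210, vy=11.270 → t=2.627, apex=10.690, x_land=22.829, impact vy=-14.475
  bounce: vy ← 0.56·14.475 = 8.106
Arc 2: start y=0.000, vy=8.106 → t=1.654, apex=3.352, x_land=37.205, impact vy=-8.106
  bounce: vy ← 0.56·8.106 = 4.539
Arc 3: start y=0.000, vy=4.539 → t=0.926, apex=1.051, x_land=45.255, impact vy=-4.539
  bounce: vy ← 0.56·4.539 = 2.542
Arc 4: start y=0.000, vy=2.542 → t=0.519, apex=0.330, x_land=49.764, impact vy=-2.542
  bounce: vy ← 0.56·2.542 = 1.424
Arc 5: start y=0.000, vy=1.424 → t=0.291, apex=0.103, x_land=52.288, impact vy=-1.424
  bounce: vy ← 0.56·1.424 = 0.797
Arc 6: start y=0.000, vy=0.797 → t=0.163, apex=0.032, x_land=53.702, impact vy=-0.797
  bounce: vy ← 0.56·0.797 = 0.446
Arc 7: start y=0.000, vy=0.446 → t=0.091, apex=0.010, x_land=54.494, impact vy=-0.446
  bounce: vy ← 0.56·0.446 = 0.250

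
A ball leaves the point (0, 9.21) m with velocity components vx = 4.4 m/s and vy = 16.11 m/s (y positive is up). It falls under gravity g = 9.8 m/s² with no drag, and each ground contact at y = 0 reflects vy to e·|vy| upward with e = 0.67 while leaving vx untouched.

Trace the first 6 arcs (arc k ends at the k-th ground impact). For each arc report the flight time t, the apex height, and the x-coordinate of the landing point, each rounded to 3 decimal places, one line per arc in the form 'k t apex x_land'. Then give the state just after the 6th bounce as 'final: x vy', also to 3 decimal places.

Arc 1: start y=9.210, vy=16.110 → t=3.784, apex=22.451, x_land=16.651, impact vy=-20.977
  bounce: vy ← 0.67·20.977 = 14.055
Arc 2: start y=0.000, vy=14.055 → t=2.868, apex=10.078, x_land=29.272, impact vy=-14.055
  bounce: vy ← 0.67·14.055 = 9.417
Arc 3: start y=0.000, vy=9.417 → t=1.922, apex=4.524, x_land=37.728, impact vy=-9.417
  bounce: vy ← 0.67·9.417 = 6.309
Arc 4: start y=0.000, vy=6.309 → t=1.288, apex=2.031, x_land=43.393, impact vy=-6.309
  bounce: vy ← 0.67·6.309 = 4.227
Arc 5: start y=0.000, vy=4.227 → t=0.863, apex=0.912, x_land=47.189, impact vy=-4.227
  bounce: vy ← 0.67·4.227 = 2.832
Arc 6: start y=0.000, vy=2.832 → t=0.578, apex=0.409, x_land=49.732, impact vy=-2.832
  bounce: vy ← 0.67·2.832 = 1.898

1 3.784 22.451 16.651
2 2.868 10.078 29.272
3 1.922 4.524 37.728
4 1.288 2.031 43.393
5 0.863 0.912 47.189
6 0.578 0.409 49.732
final: 49.732 1.898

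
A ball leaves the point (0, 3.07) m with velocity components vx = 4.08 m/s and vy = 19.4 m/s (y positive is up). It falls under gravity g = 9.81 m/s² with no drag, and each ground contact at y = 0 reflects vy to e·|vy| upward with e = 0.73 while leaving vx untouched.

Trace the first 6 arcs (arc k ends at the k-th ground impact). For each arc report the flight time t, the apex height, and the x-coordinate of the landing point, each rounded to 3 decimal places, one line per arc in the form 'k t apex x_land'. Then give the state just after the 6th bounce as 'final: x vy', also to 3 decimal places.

Arc 1: start y=3.070, vy=19.400 → t=4.108, apex=22.252, x_land=16.759, impact vy=-20.895
  bounce: vy ← 0.73·20.895 = 15.253
Arc 2: start y=0.000, vy=15.253 → t=3.110, apex=11.858, x_land=29.446, impact vy=-15.253
  bounce: vy ← 0.73·15.253 = 11.135
Arc 3: start y=0.000, vy=11.135 → t=2.270, apex=6.319, x_land=38.708, impact vy=-11.135
  bounce: vy ← 0.73·11.135 = 8.128
Arc 4: start y=0.000, vy=8.128 → t=1.657, apex=3.368, x_land=45.470, impact vy=-8.128
  bounce: vy ← 0.73·8.128 = 5.934
Arc 5: start y=0.000, vy=5.934 → t=1.210, apex=1.795, x_land=50.405, impact vy=-5.934
  bounce: vy ← 0.73·5.934 = 4.332
Arc 6: start y=0.000, vy=4.332 → t=0.883, apex=0.956, x_land=54.008, impact vy=-4.332
  bounce: vy ← 0.73·4.332 = 3.162

1 4.108 22.252 16.759
2 3.110 11.858 29.446
3 2.270 6.319 38.708
4 1.657 3.368 45.470
5 1.210 1.795 50.405
6 0.883 0.956 54.008
final: 54.008 3.162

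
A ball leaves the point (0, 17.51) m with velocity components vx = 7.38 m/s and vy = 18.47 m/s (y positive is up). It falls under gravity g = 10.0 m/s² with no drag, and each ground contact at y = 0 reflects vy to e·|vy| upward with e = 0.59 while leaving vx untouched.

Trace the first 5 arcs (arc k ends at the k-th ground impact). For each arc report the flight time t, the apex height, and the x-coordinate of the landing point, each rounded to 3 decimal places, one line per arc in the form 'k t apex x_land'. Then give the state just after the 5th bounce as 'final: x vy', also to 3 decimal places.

Arc 1: start y=17.510, vy=18.470 → t=4.476, apex=34.567, x_land=33.035, impact vy=-26.293
  bounce: vy ← 0.59·26.293 = 15.513
Arc 2: start y=0.000, vy=15.513 → t=3.103, apex=12.033, x_land=55.933, impact vy=-15.513
  bounce: vy ← 0.59·15.513 = 9.153
Arc 3: start y=0.000, vy=9.153 → t=1.831, apex=4.189, x_land=69.442, impact vy=-9.153
  bounce: vy ← 0.59·9.153 = 5.400
Arc 4: start y=0.000, vy=5.400 → t=1.080, apex=1.458, x_land=77.413, impact vy=-5.400
  bounce: vy ← 0.59·5.400 = 3.186
Arc 5: start y=0.000, vy=3.186 → t=0.637, apex=0.508, x_land=82.115, impact vy=-3.186
  bounce: vy ← 0.59·3.186 = 1.880

1 4.476 34.567 33.035
2 3.103 12.033 55.933
3 1.831 4.189 69.442
4 1.080 1.458 77.413
5 0.637 0.508 82.115
final: 82.115 1.880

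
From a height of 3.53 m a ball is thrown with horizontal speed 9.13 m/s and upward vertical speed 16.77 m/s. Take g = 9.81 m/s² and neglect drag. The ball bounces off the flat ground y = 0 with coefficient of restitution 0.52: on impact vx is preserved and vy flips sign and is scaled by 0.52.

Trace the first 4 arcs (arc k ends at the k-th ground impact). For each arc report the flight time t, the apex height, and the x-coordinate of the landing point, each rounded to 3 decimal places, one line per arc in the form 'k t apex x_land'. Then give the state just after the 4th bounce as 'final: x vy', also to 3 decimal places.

Arc 1: start y=3.530, vy=16.770 → t=3.618, apex=17.864, x_land=33.031, impact vy=-18.721
  bounce: vy ← 0.52·18.721 = 9.735
Arc 2: start y=0.000, vy=9.735 → t=1.985, apex=4.830, x_land=51.152, impact vy=-9.735
  bounce: vy ← 0.52·9.735 = 5.062
Arc 3: start y=0.000, vy=5.062 → t=1.032, apex=1.306, x_land=60.575, impact vy=-5.062
  bounce: vy ← 0.52·5.062 = 2.632
Arc 4: start y=0.000, vy=2.632 → t=0.537, apex=0.353, x_land=65.474, impact vy=-2.632
  bounce: vy ← 0.52·2.632 = 1.369

1 3.618 17.864 33.031
2 1.985 4.830 51.152
3 1.032 1.306 60.575
4 0.537 0.353 65.474
final: 65.474 1.369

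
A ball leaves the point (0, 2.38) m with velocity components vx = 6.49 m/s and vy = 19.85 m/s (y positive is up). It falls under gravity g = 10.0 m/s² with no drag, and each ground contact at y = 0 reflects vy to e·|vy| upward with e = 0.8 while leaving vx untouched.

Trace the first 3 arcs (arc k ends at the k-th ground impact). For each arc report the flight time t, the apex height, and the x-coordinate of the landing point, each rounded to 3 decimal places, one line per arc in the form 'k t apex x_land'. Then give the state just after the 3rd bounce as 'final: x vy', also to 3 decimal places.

Arc 1: start y=2.380, vy=19.850 → t=4.086, apex=22.081, x_land=26.521, impact vy=-21.015
  bounce: vy ← 0.8·21.015 = 16.812
Arc 2: start y=0.000, vy=16.812 → t=3.362, apex=14.132, x_land=48.343, impact vy=-16.812
  bounce: vy ← 0.8·16.812 = 13.449
Arc 3: start y=0.000, vy=13.449 → t=2.690, apex=9.044, x_land=65.800, impact vy=-13.449
  bounce: vy ← 0.8·13.449 = 10.760

1 4.086 22.081 26.521
2 3.362 14.132 48.343
3 2.690 9.044 65.800
final: 65.800 10.760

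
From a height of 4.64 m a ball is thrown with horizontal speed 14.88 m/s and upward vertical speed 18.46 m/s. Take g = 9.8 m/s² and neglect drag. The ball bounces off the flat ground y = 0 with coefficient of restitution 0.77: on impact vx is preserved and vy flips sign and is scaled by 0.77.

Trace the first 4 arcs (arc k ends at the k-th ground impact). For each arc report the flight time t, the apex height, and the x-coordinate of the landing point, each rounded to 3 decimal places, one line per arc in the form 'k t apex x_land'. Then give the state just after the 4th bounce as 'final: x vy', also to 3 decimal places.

Arc 1: start y=4.640, vy=18.460 → t=4.004, apex=22.026, x_land=59.577, impact vy=-20.778
  bounce: vy ← 0.77·20.778 = 15.999
Arc 2: start y=0.000, vy=15.999 → t=3.265, apex=13.059, x_land=108.162, impact vy=-15.999
  bounce: vy ← 0.77·15.999 = 12.319
Arc 3: start y=0.000, vy=12.319 → t=2.514, apex=7.743, x_land=145.572, impact vy=-12.319
  bounce: vy ← 0.77·12.319 = 9.486
Arc 4: start y=0.000, vy=9.486 → t=1.936, apex=4.591, x_land=174.377, impact vy=-9.486
  bounce: vy ← 0.77·9.486 = 7.304

1 4.004 22.026 59.577
2 3.265 13.059 108.162
3 2.514 7.743 145.572
4 1.936 4.591 174.377
final: 174.377 7.304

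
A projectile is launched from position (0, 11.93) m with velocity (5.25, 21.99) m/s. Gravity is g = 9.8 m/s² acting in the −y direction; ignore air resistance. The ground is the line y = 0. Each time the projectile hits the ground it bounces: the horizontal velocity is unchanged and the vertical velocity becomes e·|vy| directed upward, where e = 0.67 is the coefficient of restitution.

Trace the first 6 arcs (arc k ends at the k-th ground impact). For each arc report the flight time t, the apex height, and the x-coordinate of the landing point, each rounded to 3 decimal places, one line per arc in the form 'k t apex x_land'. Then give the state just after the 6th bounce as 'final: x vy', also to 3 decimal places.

Arc 1: start y=11.930, vy=21.990 → t=4.977, apex=36.601, x_land=26.129, impact vy=-26.784
  bounce: vy ← 0.67·26.784 = 17.945
Arc 2: start y=0.000, vy=17.945 → t=3.662, apex=16.430, x_land=45.356, impact vy=-17.945
  bounce: vy ← 0.67·17.945 = 12.023
Arc 3: start y=0.000, vy=12.023 → t=2.454, apex=7.376, x_land=58.238, impact vy=-12.023
  bounce: vy ← 0.67·12.023 = 8.056
Arc 4: start y=0.000, vy=8.056 → t=1.644, apex=3.311, x_land=66.869, impact vy=-8.056
  bounce: vy ← 0.67·8.056 = 5.397
Arc 5: start y=0.000, vy=5.397 → t=1.101, apex=1.486, x_land=72.652, impact vy=-5.397
  bounce: vy ← 0.67·5.397 = 3.616
Arc 6: start y=0.000, vy=3.616 → t=0.738, apex=0.667, x_land=76.527, impact vy=-3.616
  bounce: vy ← 0.67·3.616 = 2.423

1 4.977 36.601 26.129
2 3.662 16.430 45.356
3 2.454 7.376 58.238
4 1.644 3.311 66.869
5 1.101 1.486 72.652
6 0.738 0.667 76.527
final: 76.527 2.423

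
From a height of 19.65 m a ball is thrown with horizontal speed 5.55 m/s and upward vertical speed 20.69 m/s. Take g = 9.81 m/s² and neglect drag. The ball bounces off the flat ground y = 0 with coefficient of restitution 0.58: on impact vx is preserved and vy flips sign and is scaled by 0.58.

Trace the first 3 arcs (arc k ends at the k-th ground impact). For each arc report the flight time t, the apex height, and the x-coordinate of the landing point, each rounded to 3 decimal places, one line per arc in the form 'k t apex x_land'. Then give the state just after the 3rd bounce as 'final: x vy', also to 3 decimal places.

1 5.017 41.468 27.843
2 3.373 13.950 46.562
3 1.956 4.693 57.419
final: 57.419 5.565

Arc 1: start y=19.650, vy=20.690 → t=5.017, apex=41.468, x_land=27.843, impact vy=-28.524
  bounce: vy ← 0.58·28.524 = 16.544
Arc 2: start y=0.000, vy=16.544 → t=3.373, apex=13.950, x_land=46.562, impact vy=-16.544
  bounce: vy ← 0.58·16.544 = 9.595
Arc 3: start y=0.000, vy=9.595 → t=1.956, apex=4.693, x_land=57.419, impact vy=-9.595
  bounce: vy ← 0.58·9.595 = 5.565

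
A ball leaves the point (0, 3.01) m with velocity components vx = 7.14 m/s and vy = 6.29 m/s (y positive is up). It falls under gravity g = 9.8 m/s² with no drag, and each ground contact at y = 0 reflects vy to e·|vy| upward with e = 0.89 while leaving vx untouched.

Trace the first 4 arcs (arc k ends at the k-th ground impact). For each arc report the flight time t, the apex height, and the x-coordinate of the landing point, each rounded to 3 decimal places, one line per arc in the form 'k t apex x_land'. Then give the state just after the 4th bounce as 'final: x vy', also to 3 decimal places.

Arc 1: start y=3.010, vy=6.290 → t=1.655, apex=5.029, x_land=11.816, impact vy=-9.928
  bounce: vy ← 0.89·9.928 = 8.836
Arc 2: start y=0.000, vy=8.836 → t=1.803, apex=3.983, x_land=24.691, impact vy=-8.836
  bounce: vy ← 0.89·8.836 = 7.864
Arc 3: start y=0.000, vy=7.864 → t=1.605, apex=3.155, x_land=36.149, impact vy=-7.864
  bounce: vy ← 0.89·7.864 = 6.999
Arc 4: start y=0.000, vy=6.999 → t=1.428, apex=2.499, x_land=46.347, impact vy=-6.999
  bounce: vy ← 0.89·6.999 = 6.229

1 1.655 5.029 11.816
2 1.803 3.983 24.691
3 1.605 3.155 36.149
4 1.428 2.499 46.347
final: 46.347 6.229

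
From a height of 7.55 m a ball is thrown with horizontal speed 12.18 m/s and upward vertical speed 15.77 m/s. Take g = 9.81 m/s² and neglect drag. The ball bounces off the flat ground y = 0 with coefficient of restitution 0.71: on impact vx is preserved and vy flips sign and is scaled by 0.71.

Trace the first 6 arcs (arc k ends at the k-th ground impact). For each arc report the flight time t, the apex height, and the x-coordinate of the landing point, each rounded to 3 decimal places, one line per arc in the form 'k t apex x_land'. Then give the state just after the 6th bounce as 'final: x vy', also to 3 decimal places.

1 3.638 20.225 44.313
2 2.883 10.196 79.434
3 2.047 5.140 104.370
4 1.454 2.591 122.074
5 1.032 1.306 134.644
6 0.733 0.658 143.569
final: 143.569 2.552

Arc 1: start y=7.550, vy=15.770 → t=3.638, apex=20.225, x_land=44.313, impact vy=-19.920
  bounce: vy ← 0.71·19.920 = 14.144
Arc 2: start y=0.000, vy=14.144 → t=2.883, apex=10.196, x_land=79.434, impact vy=-14.144
  bounce: vy ← 0.71·14.144 = 10.042
Arc 3: start y=0.000, vy=10.042 → t=2.047, apex=5.140, x_land=104.370, impact vy=-10.042
  bounce: vy ← 0.71·10.042 = 7.130
Arc 4: start y=0.000, vy=7.130 → t=1.454, apex=2.591, x_land=122.074, impact vy=-7.130
  bounce: vy ← 0.71·7.130 = 5.062
Arc 5: start y=0.000, vy=5.062 → t=1.032, apex=1.306, x_land=134.644, impact vy=-5.062
  bounce: vy ← 0.71·5.062 = 3.594
Arc 6: start y=0.000, vy=3.594 → t=0.733, apex=0.658, x_land=143.569, impact vy=-3.594
  bounce: vy ← 0.71·3.594 = 2.552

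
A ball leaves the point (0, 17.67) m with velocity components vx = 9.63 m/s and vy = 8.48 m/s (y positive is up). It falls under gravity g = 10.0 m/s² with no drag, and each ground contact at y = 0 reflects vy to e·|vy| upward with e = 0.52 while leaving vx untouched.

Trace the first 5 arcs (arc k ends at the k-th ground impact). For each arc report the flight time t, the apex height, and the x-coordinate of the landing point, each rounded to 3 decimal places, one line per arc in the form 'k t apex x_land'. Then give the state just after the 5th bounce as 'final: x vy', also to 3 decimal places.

Arc 1: start y=17.670, vy=8.480 → t=2.910, apex=21.266, x_land=28.026, impact vy=-20.623
  bounce: vy ← 0.52·20.623 = 10.724
Arc 2: start y=0.000, vy=10.724 → t=2.145, apex=5.750, x_land=48.681, impact vy=-10.724
  bounce: vy ← 0.52·10.724 = 5.576
Arc 3: start y=0.000, vy=5.576 → t=1.115, apex=1.555, x_land=59.421, impact vy=-5.576
  bounce: vy ← 0.52·5.576 = 2.900
Arc 4: start y=0.000, vy=2.900 → t=0.580, apex=0.420, x_land=65.006, impact vy=-2.900
  bounce: vy ← 0.52·2.900 = 1.508
Arc 5: start y=0.000, vy=1.508 → t=0.302, apex=0.114, x_land=67.910, impact vy=-1.508
  bounce: vy ← 0.52·1.508 = 0.784

1 2.910 21.266 28.026
2 2.145 5.750 48.681
3 1.115 1.555 59.421
4 0.580 0.420 65.006
5 0.302 0.114 67.910
final: 67.910 0.784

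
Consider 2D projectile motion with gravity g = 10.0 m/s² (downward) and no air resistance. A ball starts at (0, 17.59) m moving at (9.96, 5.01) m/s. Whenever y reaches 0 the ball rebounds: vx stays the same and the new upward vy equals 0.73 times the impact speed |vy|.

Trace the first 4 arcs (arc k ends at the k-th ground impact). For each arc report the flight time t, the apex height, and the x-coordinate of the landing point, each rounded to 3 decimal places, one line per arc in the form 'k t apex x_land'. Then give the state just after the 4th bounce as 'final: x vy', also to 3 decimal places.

1 2.442 18.845 24.326
2 2.834 10.043 52.557
3 2.069 5.352 73.166
4 1.510 2.852 88.210
final: 88.210 5.513

Arc 1: start y=17.590, vy=5.010 → t=2.442, apex=18.845, x_land=24.326, impact vy=-19.414
  bounce: vy ← 0.73·19.414 = 14.172
Arc 2: start y=0.000, vy=14.172 → t=2.834, apex=10.043, x_land=52.557, impact vy=-14.172
  bounce: vy ← 0.73·14.172 = 10.346
Arc 3: start y=0.000, vy=10.346 → t=2.069, apex=5.352, x_land=73.166, impact vy=-10.346
  bounce: vy ← 0.73·10.346 = 7.552
Arc 4: start y=0.000, vy=7.552 → t=1.510, apex=2.852, x_land=88.210, impact vy=-7.552
  bounce: vy ← 0.73·7.552 = 5.513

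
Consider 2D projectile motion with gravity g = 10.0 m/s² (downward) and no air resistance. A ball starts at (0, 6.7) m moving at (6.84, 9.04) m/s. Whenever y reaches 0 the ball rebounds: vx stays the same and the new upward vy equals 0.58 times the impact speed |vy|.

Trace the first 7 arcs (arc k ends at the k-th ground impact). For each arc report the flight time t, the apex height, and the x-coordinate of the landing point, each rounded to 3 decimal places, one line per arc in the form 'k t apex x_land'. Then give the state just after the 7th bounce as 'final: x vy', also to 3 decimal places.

Arc 1: start y=6.700, vy=9.040 → t=2.373, apex=10.786, x_land=16.230, impact vy=-14.687
  bounce: vy ← 0.58·14.687 = 8.519
Arc 2: start y=0.000, vy=8.519 → t=1.704, apex=3.628, x_land=27.883, impact vy=-8.519
  bounce: vy ← 0.58·8.519 = 4.941
Arc 3: start y=0.000, vy=4.941 → t=0.988, apex=1.221, x_land=34.642, impact vy=-4.941
  bounce: vy ← 0.58·4.941 = 2.866
Arc 4: start y=0.000, vy=2.866 → t=0.573, apex=0.411, x_land=38.563, impact vy=-2.866
  bounce: vy ← 0.58·2.866 = 1.662
Arc 5: start y=0.000, vy=1.662 → t=0.332, apex=0.138, x_land=40.836, impact vy=-1.662
  bounce: vy ← 0.58·1.662 = 0.964
Arc 6: start y=0.000, vy=0.964 → t=0.193, apex=0.046, x_land=42.155, impact vy=-0.964
  bounce: vy ← 0.58·0.964 = 0.559
Arc 7: start y=0.000, vy=0.559 → t=0.112, apex=0.016, x_land=42.920, impact vy=-0.559
  bounce: vy ← 0.58·0.559 = 0.324

1 2.373 10.786 16.230
2 1.704 3.628 27.883
3 0.988 1.221 34.642
4 0.573 0.411 38.563
5 0.332 0.138 40.836
6 0.193 0.046 42.155
7 0.112 0.016 42.920
final: 42.920 0.324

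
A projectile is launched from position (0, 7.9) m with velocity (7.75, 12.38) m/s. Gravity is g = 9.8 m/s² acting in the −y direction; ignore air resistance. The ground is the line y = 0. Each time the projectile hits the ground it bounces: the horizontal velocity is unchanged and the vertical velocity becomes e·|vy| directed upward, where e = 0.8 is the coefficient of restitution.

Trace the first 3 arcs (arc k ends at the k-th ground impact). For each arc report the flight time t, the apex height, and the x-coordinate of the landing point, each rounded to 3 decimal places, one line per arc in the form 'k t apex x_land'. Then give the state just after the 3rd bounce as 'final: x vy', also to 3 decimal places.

Arc 1: start y=7.900, vy=12.380 → t=3.054, apex=15.720, x_land=23.671, impact vy=-17.553
  bounce: vy ← 0.8·17.553 = 14.042
Arc 2: start y=0.000, vy=14.042 → t=2.866, apex=10.061, x_land=45.881, impact vy=-14.042
  bounce: vy ← 0.8·14.042 = 11.234
Arc 3: start y=0.000, vy=11.234 → t=2.293, apex=6.439, x_land=63.649, impact vy=-11.234
  bounce: vy ← 0.8·11.234 = 8.987

1 3.054 15.720 23.671
2 2.866 10.061 45.881
3 2.293 6.439 63.649
final: 63.649 8.987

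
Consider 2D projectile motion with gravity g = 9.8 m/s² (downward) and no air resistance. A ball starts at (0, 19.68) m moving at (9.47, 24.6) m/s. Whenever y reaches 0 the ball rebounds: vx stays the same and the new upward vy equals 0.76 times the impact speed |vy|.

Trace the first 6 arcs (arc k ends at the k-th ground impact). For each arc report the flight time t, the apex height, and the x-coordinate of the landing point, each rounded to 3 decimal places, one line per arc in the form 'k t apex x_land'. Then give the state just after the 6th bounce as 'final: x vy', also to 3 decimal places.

Arc 1: start y=19.680, vy=24.600 → t=5.722, apex=50.556, x_land=54.190, impact vy=-31.478
  bounce: vy ← 0.76·31.478 = 23.924
Arc 2: start y=0.000, vy=23.924 → t=4.882, apex=29.201, x_land=100.426, impact vy=-23.924
  bounce: vy ← 0.76·23.924 = 18.182
Arc 3: start y=0.000, vy=18.182 → t=3.711, apex=16.866, x_land=135.565, impact vy=-18.182
  bounce: vy ← 0.76·18.182 = 13.818
Arc 4: start y=0.000, vy=13.818 → t=2.820, apex=9.742, x_land=162.271, impact vy=-13.818
  bounce: vy ← 0.76·13.818 = 10.502
Arc 5: start y=0.000, vy=10.502 → t=2.143, apex=5.627, x_land=182.568, impact vy=-10.502
  bounce: vy ← 0.76·10.502 = 7.981
Arc 6: start y=0.000, vy=7.981 → t=1.629, apex=3.250, x_land=197.993, impact vy=-7.981
  bounce: vy ← 0.76·7.981 = 6.066

1 5.722 50.556 54.190
2 4.882 29.201 100.426
3 3.711 16.866 135.565
4 2.820 9.742 162.271
5 2.143 5.627 182.568
6 1.629 3.250 197.993
final: 197.993 6.066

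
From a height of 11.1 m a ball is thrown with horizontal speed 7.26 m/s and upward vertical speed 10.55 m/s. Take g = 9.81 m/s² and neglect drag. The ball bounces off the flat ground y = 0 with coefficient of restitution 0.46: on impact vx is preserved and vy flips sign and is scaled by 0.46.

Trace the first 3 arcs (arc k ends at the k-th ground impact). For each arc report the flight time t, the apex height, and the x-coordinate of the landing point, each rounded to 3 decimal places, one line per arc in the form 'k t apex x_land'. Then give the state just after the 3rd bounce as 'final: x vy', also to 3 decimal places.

1 2.925 16.773 21.233
2 1.701 3.549 33.584
3 0.783 0.751 39.266
final: 39.266 1.766

Arc 1: start y=11.100, vy=10.550 → t=2.925, apex=16.773, x_land=21.233, impact vy=-18.141
  bounce: vy ← 0.46·18.141 = 8.345
Arc 2: start y=0.000, vy=8.345 → t=1.701, apex=3.549, x_land=33.584, impact vy=-8.345
  bounce: vy ← 0.46·8.345 = 3.839
Arc 3: start y=0.000, vy=3.839 → t=0.783, apex=0.751, x_land=39.266, impact vy=-3.839
  bounce: vy ← 0.46·3.839 = 1.766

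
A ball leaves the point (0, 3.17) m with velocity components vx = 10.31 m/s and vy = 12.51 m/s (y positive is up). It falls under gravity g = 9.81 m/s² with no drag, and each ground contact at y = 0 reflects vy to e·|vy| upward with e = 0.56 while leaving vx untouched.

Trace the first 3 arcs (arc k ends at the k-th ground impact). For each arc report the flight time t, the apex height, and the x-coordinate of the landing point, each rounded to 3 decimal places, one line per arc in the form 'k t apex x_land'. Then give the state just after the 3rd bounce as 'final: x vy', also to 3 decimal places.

Arc 1: start y=3.170, vy=12.510 → t=2.783, apex=11.147, x_land=28.690, impact vy=-14.788
  bounce: vy ← 0.56·14.788 = 8.281
Arc 2: start y=0.000, vy=8.281 → t=1.688, apex=3.496, x_land=46.097, impact vy=-8.281
  bounce: vy ← 0.56·8.281 = 4.638
Arc 3: start y=0.000, vy=4.638 → t=0.945, apex=1.096, x_land=55.845, impact vy=-4.638
  bounce: vy ← 0.56·4.638 = 2.597

1 2.783 11.147 28.690
2 1.688 3.496 46.097
3 0.945 1.096 55.845
final: 55.845 2.597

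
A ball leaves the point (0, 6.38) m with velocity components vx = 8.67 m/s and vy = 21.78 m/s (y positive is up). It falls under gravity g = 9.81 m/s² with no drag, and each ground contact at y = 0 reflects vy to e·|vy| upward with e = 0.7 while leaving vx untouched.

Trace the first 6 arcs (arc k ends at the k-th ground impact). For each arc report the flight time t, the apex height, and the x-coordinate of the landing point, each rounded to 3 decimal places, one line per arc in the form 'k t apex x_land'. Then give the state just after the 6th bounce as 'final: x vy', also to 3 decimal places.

1 4.716 30.558 40.889
2 3.494 14.973 71.185
3 2.446 7.337 92.393
4 1.712 3.595 107.238
5 1.199 1.762 117.630
6 0.839 0.863 124.904
final: 124.904 2.881

Arc 1: start y=6.380, vy=21.780 → t=4.716, apex=30.558, x_land=40.889, impact vy=-24.486
  bounce: vy ← 0.7·24.486 = 17.140
Arc 2: start y=0.000, vy=17.140 → t=3.494, apex=14.973, x_land=71.185, impact vy=-17.140
  bounce: vy ← 0.7·17.140 = 11.998
Arc 3: start y=0.000, vy=11.998 → t=2.446, apex=7.337, x_land=92.393, impact vy=-11.998
  bounce: vy ← 0.7·11.998 = 8.399
Arc 4: start y=0.000, vy=8.399 → t=1.712, apex=3.595, x_land=107.238, impact vy=-8.399
  bounce: vy ← 0.7·8.399 = 5.879
Arc 5: start y=0.000, vy=5.879 → t=1.199, apex=1.762, x_land=117.630, impact vy=-5.879
  bounce: vy ← 0.7·5.879 = 4.115
Arc 6: start y=0.000, vy=4.115 → t=0.839, apex=0.863, x_land=124.904, impact vy=-4.115
  bounce: vy ← 0.7·4.115 = 2.881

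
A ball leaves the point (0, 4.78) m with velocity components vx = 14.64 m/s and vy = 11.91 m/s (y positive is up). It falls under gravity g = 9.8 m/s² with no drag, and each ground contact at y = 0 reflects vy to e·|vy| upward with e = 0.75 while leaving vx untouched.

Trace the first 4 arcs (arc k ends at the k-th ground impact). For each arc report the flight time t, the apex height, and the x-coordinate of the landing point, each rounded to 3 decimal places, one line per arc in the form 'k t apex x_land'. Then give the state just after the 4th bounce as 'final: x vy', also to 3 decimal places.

Arc 1: start y=4.780, vy=11.910 → t=2.781, apex=12.017, x_land=40.719, impact vy=-15.347
  bounce: vy ← 0.75·15.347 = 11.510
Arc 2: start y=0.000, vy=11.510 → t=2.349, apex=6.760, x_land=75.109, impact vy=-11.510
  bounce: vy ← 0.75·11.510 = 8.633
Arc 3: start y=0.000, vy=8.633 → t=1.762, apex=3.802, x_land=100.902, impact vy=-8.633
  bounce: vy ← 0.75·8.633 = 6.475
Arc 4: start y=0.000, vy=6.475 → t=1.321, apex=2.139, x_land=120.246, impact vy=-6.475
  bounce: vy ← 0.75·6.475 = 4.856

1 2.781 12.017 40.719
2 2.349 6.760 75.109
3 1.762 3.802 100.902
4 1.321 2.139 120.246
final: 120.246 4.856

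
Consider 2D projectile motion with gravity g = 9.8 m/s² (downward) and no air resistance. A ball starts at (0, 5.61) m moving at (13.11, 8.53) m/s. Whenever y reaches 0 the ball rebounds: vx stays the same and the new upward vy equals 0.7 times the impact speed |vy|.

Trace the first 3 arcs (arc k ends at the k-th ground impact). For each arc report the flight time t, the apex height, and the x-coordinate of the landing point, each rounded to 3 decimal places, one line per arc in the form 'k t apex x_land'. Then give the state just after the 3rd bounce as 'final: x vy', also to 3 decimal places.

1 2.250 9.322 29.494
2 1.931 4.568 54.810
3 1.352 2.238 72.531
final: 72.531 4.636

Arc 1: start y=5.610, vy=8.530 → t=2.250, apex=9.322, x_land=29.494, impact vy=-13.517
  bounce: vy ← 0.7·13.517 = 9.462
Arc 2: start y=0.000, vy=9.462 → t=1.931, apex=4.568, x_land=54.810, impact vy=-9.462
  bounce: vy ← 0.7·9.462 = 6.623
Arc 3: start y=0.000, vy=6.623 → t=1.352, apex=2.238, x_land=72.531, impact vy=-6.623
  bounce: vy ← 0.7·6.623 = 4.636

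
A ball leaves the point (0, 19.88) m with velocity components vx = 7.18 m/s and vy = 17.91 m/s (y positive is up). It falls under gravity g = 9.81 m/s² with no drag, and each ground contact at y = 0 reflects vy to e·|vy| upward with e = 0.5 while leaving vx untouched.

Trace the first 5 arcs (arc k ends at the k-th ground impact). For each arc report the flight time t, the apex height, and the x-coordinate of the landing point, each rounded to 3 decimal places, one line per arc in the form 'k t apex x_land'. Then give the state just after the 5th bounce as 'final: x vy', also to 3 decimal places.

1 4.543 36.229 32.622
2 2.718 9.057 52.135
3 1.359 2.264 61.892
4 0.679 0.566 66.770
5 0.340 0.142 69.210
final: 69.210 0.833

Arc 1: start y=19.880, vy=17.910 → t=4.543, apex=36.229, x_land=32.622, impact vy=-26.661
  bounce: vy ← 0.5·26.661 = 13.331
Arc 2: start y=0.000, vy=13.331 → t=2.718, apex=9.057, x_land=52.135, impact vy=-13.331
  bounce: vy ← 0.5·13.331 = 6.665
Arc 3: start y=0.000, vy=6.665 → t=1.359, apex=2.264, x_land=61.892, impact vy=-6.665
  bounce: vy ← 0.5·6.665 = 3.333
Arc 4: start y=0.000, vy=3.333 → t=0.679, apex=0.566, x_land=66.770, impact vy=-3.333
  bounce: vy ← 0.5·3.333 = 1.666
Arc 5: start y=0.000, vy=1.666 → t=0.340, apex=0.142, x_land=69.210, impact vy=-1.666
  bounce: vy ← 0.5·1.666 = 0.833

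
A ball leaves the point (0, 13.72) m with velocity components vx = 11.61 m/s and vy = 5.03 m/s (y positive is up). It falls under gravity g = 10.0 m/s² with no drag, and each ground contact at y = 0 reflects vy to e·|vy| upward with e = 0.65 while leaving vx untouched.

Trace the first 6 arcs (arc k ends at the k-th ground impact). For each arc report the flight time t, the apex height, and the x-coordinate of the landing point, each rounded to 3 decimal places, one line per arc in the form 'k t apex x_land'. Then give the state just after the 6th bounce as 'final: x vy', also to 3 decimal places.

1 2.234 14.985 25.939
2 2.251 6.331 52.068
3 1.463 2.675 69.051
4 0.951 1.130 80.091
5 0.618 0.477 87.266
6 0.402 0.202 91.931
final: 91.931 1.306

Arc 1: start y=13.720, vy=5.030 → t=2.234, apex=14.985, x_land=25.939, impact vy=-17.312
  bounce: vy ← 0.65·17.312 = 11.253
Arc 2: start y=0.000, vy=11.253 → t=2.251, apex=6.331, x_land=52.068, impact vy=-11.253
  bounce: vy ← 0.65·11.253 = 7.314
Arc 3: start y=0.000, vy=7.314 → t=1.463, apex=2.675, x_land=69.051, impact vy=-7.314
  bounce: vy ← 0.65·7.314 = 4.754
Arc 4: start y=0.000, vy=4.754 → t=0.951, apex=1.130, x_land=80.091, impact vy=-4.754
  bounce: vy ← 0.65·4.754 = 3.090
Arc 5: start y=0.000, vy=3.090 → t=0.618, apex=0.477, x_land=87.266, impact vy=-3.090
  bounce: vy ← 0.65·3.090 = 2.009
Arc 6: start y=0.000, vy=2.009 → t=0.402, apex=0.202, x_land=91.931, impact vy=-2.009
  bounce: vy ← 0.65·2.009 = 1.306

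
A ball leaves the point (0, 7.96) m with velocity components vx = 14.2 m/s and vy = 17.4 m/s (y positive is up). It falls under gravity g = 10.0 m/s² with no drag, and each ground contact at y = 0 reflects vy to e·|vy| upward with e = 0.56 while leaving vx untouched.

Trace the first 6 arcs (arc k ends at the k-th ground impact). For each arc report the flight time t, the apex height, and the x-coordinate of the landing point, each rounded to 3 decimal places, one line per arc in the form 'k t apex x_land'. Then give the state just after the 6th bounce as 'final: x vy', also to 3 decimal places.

1 3.889 23.098 55.228
2 2.407 7.244 89.411
3 1.348 2.272 108.554
4 0.755 0.712 119.273
5 0.423 0.223 125.277
6 0.237 0.070 128.638
final: 128.638 0.663

Arc 1: start y=7.960, vy=17.400 → t=3.889, apex=23.098, x_land=55.228, impact vy=-21.493
  bounce: vy ← 0.56·21.493 = 12.036
Arc 2: start y=0.000, vy=12.036 → t=2.407, apex=7.244, x_land=89.411, impact vy=-12.036
  bounce: vy ← 0.56·12.036 = 6.740
Arc 3: start y=0.000, vy=6.740 → t=1.348, apex=2.272, x_land=108.554, impact vy=-6.740
  bounce: vy ← 0.56·6.740 = 3.775
Arc 4: start y=0.000, vy=3.775 → t=0.755, apex=0.712, x_land=119.273, impact vy=-3.775
  bounce: vy ← 0.56·3.775 = 2.114
Arc 5: start y=0.000, vy=2.114 → t=0.423, apex=0.223, x_land=125.277, impact vy=-2.114
  bounce: vy ← 0.56·2.114 = 1.184
Arc 6: start y=0.000, vy=1.184 → t=0.237, apex=0.070, x_land=128.638, impact vy=-1.184
  bounce: vy ← 0.56·1.184 = 0.663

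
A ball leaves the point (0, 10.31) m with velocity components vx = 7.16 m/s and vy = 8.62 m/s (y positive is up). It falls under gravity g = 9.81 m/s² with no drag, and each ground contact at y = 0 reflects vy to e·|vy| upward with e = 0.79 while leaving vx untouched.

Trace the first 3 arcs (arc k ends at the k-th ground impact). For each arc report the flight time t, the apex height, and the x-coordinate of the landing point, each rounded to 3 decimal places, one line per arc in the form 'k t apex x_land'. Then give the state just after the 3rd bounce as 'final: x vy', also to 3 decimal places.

Arc 1: start y=10.310, vy=8.620 → t=2.574, apex=14.097, x_land=18.430, impact vy=-16.631
  bounce: vy ← 0.79·16.631 = 13.138
Arc 2: start y=0.000, vy=13.138 → t=2.679, apex=8.798, x_land=37.608, impact vy=-13.138
  bounce: vy ← 0.79·13.138 = 10.379
Arc 3: start y=0.000, vy=10.379 → t=2.116, apex=5.491, x_land=52.759, impact vy=-10.379
  bounce: vy ← 0.79·10.379 = 8.200

1 2.574 14.097 18.430
2 2.679 8.798 37.608
3 2.116 5.491 52.759
final: 52.759 8.200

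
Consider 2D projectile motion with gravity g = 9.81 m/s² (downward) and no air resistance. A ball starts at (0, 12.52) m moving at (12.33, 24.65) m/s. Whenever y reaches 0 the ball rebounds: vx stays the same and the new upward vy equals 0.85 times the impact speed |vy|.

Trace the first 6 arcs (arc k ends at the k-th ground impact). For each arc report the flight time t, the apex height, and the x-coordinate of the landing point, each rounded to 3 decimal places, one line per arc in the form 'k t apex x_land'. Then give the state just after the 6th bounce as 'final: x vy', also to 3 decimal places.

Arc 1: start y=12.520, vy=24.650 → t=5.490, apex=43.490, x_land=67.696, impact vy=-29.211
  bounce: vy ← 0.85·29.211 = 24.829
Arc 2: start y=0.000, vy=24.829 → t=5.062, apex=31.421, x_land=130.111, impact vy=-24.829
  bounce: vy ← 0.85·24.829 = 21.105
Arc 3: start y=0.000, vy=21.105 → t=4.303, apex=22.702, x_land=183.163, impact vy=-21.105
  bounce: vy ← 0.85·21.105 = 17.939
Arc 4: start y=0.000, vy=17.939 → t=3.657, apex=16.402, x_land=228.258, impact vy=-17.939
  bounce: vy ← 0.85·17.939 = 15.248
Arc 5: start y=0.000, vy=15.248 → t=3.109, apex=11.850, x_land=266.588, impact vy=-15.248
  bounce: vy ← 0.85·15.248 = 12.961
Arc 6: start y=0.000, vy=12.961 → t=2.642, apex=8.562, x_land=299.169, impact vy=-12.961
  bounce: vy ← 0.85·12.961 = 11.017

1 5.490 43.490 67.696
2 5.062 31.421 130.111
3 4.303 22.702 183.163
4 3.657 16.402 228.258
5 3.109 11.850 266.588
6 2.642 8.562 299.169
final: 299.169 11.017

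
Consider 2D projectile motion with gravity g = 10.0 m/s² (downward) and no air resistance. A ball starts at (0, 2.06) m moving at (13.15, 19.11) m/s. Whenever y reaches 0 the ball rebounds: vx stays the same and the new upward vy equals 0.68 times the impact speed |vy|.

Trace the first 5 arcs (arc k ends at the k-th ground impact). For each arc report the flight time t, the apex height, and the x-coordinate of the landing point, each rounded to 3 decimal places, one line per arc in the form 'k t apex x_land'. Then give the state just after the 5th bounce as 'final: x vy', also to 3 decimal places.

1 3.927 20.320 51.639
2 2.742 9.396 87.692
3 1.864 4.345 112.207
4 1.268 2.009 128.878
5 0.862 0.929 140.214
final: 140.214 2.931

Arc 1: start y=2.060, vy=19.110 → t=3.927, apex=20.320, x_land=51.639, impact vy=-20.159
  bounce: vy ← 0.68·20.159 = 13.708
Arc 2: start y=0.000, vy=13.708 → t=2.742, apex=9.396, x_land=87.692, impact vy=-13.708
  bounce: vy ← 0.68·13.708 = 9.322
Arc 3: start y=0.000, vy=9.322 → t=1.864, apex=4.345, x_land=112.207, impact vy=-9.322
  bounce: vy ← 0.68·9.322 = 6.339
Arc 4: start y=0.000, vy=6.339 → t=1.268, apex=2.009, x_land=128.878, impact vy=-6.339
  bounce: vy ← 0.68·6.339 = 4.310
Arc 5: start y=0.000, vy=4.310 → t=0.862, apex=0.929, x_land=140.214, impact vy=-4.310
  bounce: vy ← 0.68·4.310 = 2.931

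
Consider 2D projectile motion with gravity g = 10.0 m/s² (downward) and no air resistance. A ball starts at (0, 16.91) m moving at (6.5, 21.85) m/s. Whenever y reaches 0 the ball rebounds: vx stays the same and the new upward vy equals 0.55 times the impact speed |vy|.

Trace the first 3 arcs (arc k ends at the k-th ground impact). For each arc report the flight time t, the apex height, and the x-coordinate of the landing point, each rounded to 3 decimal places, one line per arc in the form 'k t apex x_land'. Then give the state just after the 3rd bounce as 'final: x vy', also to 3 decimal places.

1 5.041 40.781 32.766
2 3.142 12.336 53.186
3 1.728 3.732 64.417
final: 64.417 4.752

Arc 1: start y=16.910, vy=21.850 → t=5.041, apex=40.781, x_land=32.766, impact vy=-28.559
  bounce: vy ← 0.55·28.559 = 15.708
Arc 2: start y=0.000, vy=15.708 → t=3.142, apex=12.336, x_land=53.186, impact vy=-15.708
  bounce: vy ← 0.55·15.708 = 8.639
Arc 3: start y=0.000, vy=8.639 → t=1.728, apex=3.732, x_land=64.417, impact vy=-8.639
  bounce: vy ← 0.55·8.639 = 4.752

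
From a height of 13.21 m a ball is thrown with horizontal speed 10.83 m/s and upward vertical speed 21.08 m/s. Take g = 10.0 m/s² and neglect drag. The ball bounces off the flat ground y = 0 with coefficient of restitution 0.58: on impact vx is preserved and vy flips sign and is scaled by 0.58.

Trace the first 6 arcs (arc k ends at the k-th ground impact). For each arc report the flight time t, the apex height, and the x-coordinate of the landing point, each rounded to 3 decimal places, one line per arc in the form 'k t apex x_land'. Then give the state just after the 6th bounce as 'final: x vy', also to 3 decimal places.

Arc 1: start y=13.210, vy=21.080 → t=4.770, apex=35.428, x_land=51.658, impact vy=-26.619
  bounce: vy ← 0.58·26.619 = 15.439
Arc 2: start y=0.000, vy=15.439 → t=3.088, apex=11.918, x_land=85.099, impact vy=-15.439
  bounce: vy ← 0.58·15.439 = 8.955
Arc 3: start y=0.000, vy=8.955 → t=1.791, apex=4.009, x_land=104.494, impact vy=-8.955
  bounce: vy ← 0.58·8.955 = 5.194
Arc 4: start y=0.000, vy=5.194 → t=1.039, apex=1.349, x_land=115.744, impact vy=-5.194
  bounce: vy ← 0.58·5.194 = 3.012
Arc 5: start y=0.000, vy=3.012 → t=0.602, apex=0.454, x_land=122.269, impact vy=-3.012
  bounce: vy ← 0.58·3.012 = 1.747
Arc 6: start y=0.000, vy=1.747 → t=0.349, apex=0.153, x_land=126.053, impact vy=-1.747
  bounce: vy ← 0.58·1.747 = 1.013

1 4.770 35.428 51.658
2 3.088 11.918 85.099
3 1.791 4.009 104.494
4 1.039 1.349 115.744
5 0.602 0.454 122.269
6 0.349 0.153 126.053
final: 126.053 1.013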